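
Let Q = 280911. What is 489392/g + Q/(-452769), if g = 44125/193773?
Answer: 14312168243070143/6659477375 ≈ 2.1491e+6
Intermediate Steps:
g = 44125/193773 (g = 44125*(1/193773) = 44125/193773 ≈ 0.22772)
489392/g + Q/(-452769) = 489392/(44125/193773) + 280911/(-452769) = 489392*(193773/44125) + 280911*(-1/452769) = 94830956016/44125 - 93637/150923 = 14312168243070143/6659477375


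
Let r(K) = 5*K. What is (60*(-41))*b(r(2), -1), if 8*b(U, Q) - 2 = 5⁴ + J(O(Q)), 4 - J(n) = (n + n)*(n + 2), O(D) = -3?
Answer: -384375/2 ≈ -1.9219e+5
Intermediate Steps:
J(n) = 4 - 2*n*(2 + n) (J(n) = 4 - (n + n)*(n + 2) = 4 - 2*n*(2 + n))
b(U, Q) = 625/8 (b(U, Q) = ¼ + (5⁴ + (4 - 4*(-3) - 2*(-3)²))/8 = ¼ + (625 + (4 + 12 - 2*9))/8 = ¼ + (625 + (4 + 12 - 18))/8 = ¼ + (625 - 2)/8 = ¼ + (⅛)*623 = ¼ + 623/8 = 625/8)
(60*(-41))*b(r(2), -1) = (60*(-41))*(625/8) = -2460*625/8 = -384375/2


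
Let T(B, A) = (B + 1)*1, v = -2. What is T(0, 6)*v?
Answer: -2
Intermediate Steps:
T(B, A) = 1 + B (T(B, A) = (1 + B)*1 = 1 + B)
T(0, 6)*v = (1 + 0)*(-2) = 1*(-2) = -2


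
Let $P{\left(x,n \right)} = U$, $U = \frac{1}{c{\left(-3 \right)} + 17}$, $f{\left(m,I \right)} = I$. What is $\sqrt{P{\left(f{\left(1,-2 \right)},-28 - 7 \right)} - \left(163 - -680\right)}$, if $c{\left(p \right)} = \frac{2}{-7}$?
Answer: $\frac{8 i \sqrt{20033}}{39} \approx 29.033 i$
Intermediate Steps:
$c{\left(p \right)} = - \frac{2}{7}$ ($c{\left(p \right)} = 2 \left(- \frac{1}{7}\right) = - \frac{2}{7}$)
$U = \frac{7}{117}$ ($U = \frac{1}{- \frac{2}{7} + 17} = \frac{1}{\frac{117}{7}} = \frac{7}{117} \approx 0.059829$)
$P{\left(x,n \right)} = \frac{7}{117}$
$\sqrt{P{\left(f{\left(1,-2 \right)},-28 - 7 \right)} - \left(163 - -680\right)} = \sqrt{\frac{7}{117} - \left(163 - -680\right)} = \sqrt{\frac{7}{117} - 843} = \sqrt{- \frac{98624}{117}} = \frac{8 i \sqrt{20033}}{39}$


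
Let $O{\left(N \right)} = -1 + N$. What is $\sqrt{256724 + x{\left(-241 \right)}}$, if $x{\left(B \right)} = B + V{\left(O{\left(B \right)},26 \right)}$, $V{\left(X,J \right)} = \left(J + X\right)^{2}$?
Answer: $\sqrt{303139} \approx 550.58$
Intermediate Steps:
$x{\left(B \right)} = B + \left(25 + B\right)^{2}$ ($x{\left(B \right)} = B + \left(26 + \left(-1 + B\right)\right)^{2} = B + \left(25 + B\right)^{2}$)
$\sqrt{256724 + x{\left(-241 \right)}} = \sqrt{256724 - \left(241 - \left(25 - 241\right)^{2}\right)} = \sqrt{256724 - \left(241 - \left(-216\right)^{2}\right)} = \sqrt{256724 + \left(-241 + 46656\right)} = \sqrt{256724 + 46415} = \sqrt{303139}$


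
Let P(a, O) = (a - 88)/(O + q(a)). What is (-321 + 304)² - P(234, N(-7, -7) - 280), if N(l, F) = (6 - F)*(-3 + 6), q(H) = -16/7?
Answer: 493189/1703 ≈ 289.60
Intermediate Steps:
q(H) = -16/7 (q(H) = -16*⅐ = -16/7)
N(l, F) = 18 - 3*F (N(l, F) = (6 - F)*3 = 18 - 3*F)
P(a, O) = (-88 + a)/(-16/7 + O) (P(a, O) = (a - 88)/(O - 16/7) = (-88 + a)/(-16/7 + O))
(-321 + 304)² - P(234, N(-7, -7) - 280) = (-321 + 304)² - 7*(-88 + 234)/(-16 + 7*((18 - 3*(-7)) - 280)) = (-17)² - 7*146/(-16 + 7*((18 + 21) - 280)) = 289 - 7*146/(-16 + 7*(39 - 280)) = 289 - 7*146/(-16 + 7*(-241)) = 289 - 7*146/(-16 - 1687) = 289 - 7*146/(-1703) = 289 - 7*(-1)*146/1703 = 289 - 1*(-1022/1703) = 289 + 1022/1703 = 493189/1703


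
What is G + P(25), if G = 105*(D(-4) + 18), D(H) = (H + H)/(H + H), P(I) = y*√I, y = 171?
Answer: 2850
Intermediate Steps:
P(I) = 171*√I
D(H) = 1 (D(H) = (2*H)/((2*H)) = (2*H)*(1/(2*H)) = 1)
G = 1995 (G = 105*(1 + 18) = 105*19 = 1995)
G + P(25) = 1995 + 171*√25 = 1995 + 171*5 = 1995 + 855 = 2850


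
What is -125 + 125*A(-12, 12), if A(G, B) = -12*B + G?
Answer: -19625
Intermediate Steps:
A(G, B) = G - 12*B
-125 + 125*A(-12, 12) = -125 + 125*(-12 - 12*12) = -125 + 125*(-12 - 144) = -125 + 125*(-156) = -125 - 19500 = -19625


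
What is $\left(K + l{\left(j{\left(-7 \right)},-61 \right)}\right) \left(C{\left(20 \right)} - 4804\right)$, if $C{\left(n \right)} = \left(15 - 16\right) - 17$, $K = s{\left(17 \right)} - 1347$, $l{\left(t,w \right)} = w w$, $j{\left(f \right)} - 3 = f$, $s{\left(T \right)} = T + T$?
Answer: $-11611376$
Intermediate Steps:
$s{\left(T \right)} = 2 T$
$j{\left(f \right)} = 3 + f$
$l{\left(t,w \right)} = w^{2}$
$K = -1313$ ($K = 2 \cdot 17 - 1347 = 34 - 1347 = -1313$)
$C{\left(n \right)} = -18$ ($C{\left(n \right)} = -1 - 17 = -18$)
$\left(K + l{\left(j{\left(-7 \right)},-61 \right)}\right) \left(C{\left(20 \right)} - 4804\right) = \left(-1313 + \left(-61\right)^{2}\right) \left(-18 - 4804\right) = \left(-1313 + 3721\right) \left(-4822\right) = 2408 \left(-4822\right) = -11611376$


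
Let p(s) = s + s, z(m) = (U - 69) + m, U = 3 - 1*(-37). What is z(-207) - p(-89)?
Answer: -58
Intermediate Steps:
U = 40 (U = 3 + 37 = 40)
z(m) = -29 + m (z(m) = (40 - 69) + m = -29 + m)
p(s) = 2*s
z(-207) - p(-89) = (-29 - 207) - 2*(-89) = -236 - 1*(-178) = -236 + 178 = -58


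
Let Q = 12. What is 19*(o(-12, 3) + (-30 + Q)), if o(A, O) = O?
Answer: -285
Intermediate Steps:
19*(o(-12, 3) + (-30 + Q)) = 19*(3 + (-30 + 12)) = 19*(3 - 18) = 19*(-15) = -285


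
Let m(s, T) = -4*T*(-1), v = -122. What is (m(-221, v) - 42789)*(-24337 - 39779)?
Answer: 2774748132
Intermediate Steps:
m(s, T) = 4*T
(m(-221, v) - 42789)*(-24337 - 39779) = (4*(-122) - 42789)*(-24337 - 39779) = (-488 - 42789)*(-64116) = -43277*(-64116) = 2774748132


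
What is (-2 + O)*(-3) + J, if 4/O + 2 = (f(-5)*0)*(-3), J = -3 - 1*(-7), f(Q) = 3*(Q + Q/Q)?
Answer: 16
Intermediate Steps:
f(Q) = 3 + 3*Q (f(Q) = 3*(Q + 1) = 3*(1 + Q) = 3 + 3*Q)
J = 4 (J = -3 + 7 = 4)
O = -2 (O = 4/(-2 + ((3 + 3*(-5))*0)*(-3)) = 4/(-2 + ((3 - 15)*0)*(-3)) = 4/(-2 - 12*0*(-3)) = 4/(-2 + 0*(-3)) = 4/(-2 + 0) = 4/(-2) = 4*(-½) = -2)
(-2 + O)*(-3) + J = (-2 - 2)*(-3) + 4 = -4*(-3) + 4 = 12 + 4 = 16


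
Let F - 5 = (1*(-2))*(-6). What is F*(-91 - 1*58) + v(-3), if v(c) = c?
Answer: -2536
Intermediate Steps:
F = 17 (F = 5 + (1*(-2))*(-6) = 5 - 2*(-6) = 5 + 12 = 17)
F*(-91 - 1*58) + v(-3) = 17*(-91 - 1*58) - 3 = 17*(-91 - 58) - 3 = 17*(-149) - 3 = -2533 - 3 = -2536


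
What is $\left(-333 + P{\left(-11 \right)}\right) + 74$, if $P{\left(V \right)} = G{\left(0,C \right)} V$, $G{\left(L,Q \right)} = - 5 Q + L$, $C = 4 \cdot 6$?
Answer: $1061$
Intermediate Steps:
$C = 24$
$G{\left(L,Q \right)} = L - 5 Q$
$P{\left(V \right)} = - 120 V$ ($P{\left(V \right)} = \left(0 - 120\right) V = - 120 V$)
$\left(-333 + P{\left(-11 \right)}\right) + 74 = \left(-333 - -1320\right) + 74 = \left(-333 + 1320\right) + 74 = 987 + 74 = 1061$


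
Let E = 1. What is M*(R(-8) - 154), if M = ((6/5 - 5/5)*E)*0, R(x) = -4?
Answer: 0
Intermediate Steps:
M = 0 (M = ((6/5 - 5/5)*1)*0 = ((6*(1/5) - 5*1/5)*1)*0 = ((6/5 - 1)*1)*0 = ((1/5)*1)*0 = (1/5)*0 = 0)
M*(R(-8) - 154) = 0*(-4 - 154) = 0*(-158) = 0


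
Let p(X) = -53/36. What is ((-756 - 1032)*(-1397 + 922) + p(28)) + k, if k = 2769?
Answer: 30674431/36 ≈ 8.5207e+5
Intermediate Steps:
p(X) = -53/36 (p(X) = -53*1/36 = -53/36)
((-756 - 1032)*(-1397 + 922) + p(28)) + k = ((-756 - 1032)*(-1397 + 922) - 53/36) + 2769 = (-1788*(-475) - 53/36) + 2769 = (849300 - 53/36) + 2769 = 30574747/36 + 2769 = 30674431/36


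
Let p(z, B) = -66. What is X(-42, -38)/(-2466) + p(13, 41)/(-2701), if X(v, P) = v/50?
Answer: 1375207/55505550 ≈ 0.024776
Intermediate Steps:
X(v, P) = v/50 (X(v, P) = v*(1/50) = v/50)
X(-42, -38)/(-2466) + p(13, 41)/(-2701) = ((1/50)*(-42))/(-2466) - 66/(-2701) = -21/25*(-1/2466) - 66*(-1/2701) = 7/20550 + 66/2701 = 1375207/55505550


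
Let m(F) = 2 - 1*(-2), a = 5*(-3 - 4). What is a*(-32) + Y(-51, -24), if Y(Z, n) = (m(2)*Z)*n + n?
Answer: 5992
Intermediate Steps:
a = -35 (a = 5*(-7) = -35)
m(F) = 4 (m(F) = 2 + 2 = 4)
Y(Z, n) = n + 4*Z*n (Y(Z, n) = (4*Z)*n + n = 4*Z*n + n = n + 4*Z*n)
a*(-32) + Y(-51, -24) = -35*(-32) - 24*(1 + 4*(-51)) = 1120 - 24*(1 - 204) = 1120 - 24*(-203) = 1120 + 4872 = 5992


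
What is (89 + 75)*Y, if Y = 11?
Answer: 1804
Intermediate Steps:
(89 + 75)*Y = (89 + 75)*11 = 164*11 = 1804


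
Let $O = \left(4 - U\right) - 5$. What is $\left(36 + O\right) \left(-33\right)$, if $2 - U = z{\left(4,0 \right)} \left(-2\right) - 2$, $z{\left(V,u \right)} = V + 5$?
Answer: $-429$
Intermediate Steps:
$z{\left(V,u \right)} = 5 + V$
$U = 22$ ($U = 2 - \left(\left(5 + 4\right) \left(-2\right) - 2\right) = 2 - \left(9 \left(-2\right) - 2\right) = 2 - \left(-18 - 2\right) = 2 - -20 = 2 + 20 = 22$)
$O = -23$ ($O = \left(4 - 22\right) - 5 = -18 - 5 = -23$)
$\left(36 + O\right) \left(-33\right) = \left(36 - 23\right) \left(-33\right) = 13 \left(-33\right) = -429$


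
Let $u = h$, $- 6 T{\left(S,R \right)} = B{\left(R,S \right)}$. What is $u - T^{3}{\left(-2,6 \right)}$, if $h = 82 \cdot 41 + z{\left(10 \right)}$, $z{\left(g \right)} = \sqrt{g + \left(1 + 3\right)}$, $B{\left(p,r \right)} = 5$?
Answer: $\frac{726317}{216} + \sqrt{14} \approx 3366.3$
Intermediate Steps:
$T{\left(S,R \right)} = - \frac{5}{6}$ ($T{\left(S,R \right)} = \left(- \frac{1}{6}\right) 5 = - \frac{5}{6}$)
$z{\left(g \right)} = \sqrt{4 + g}$ ($z{\left(g \right)} = \sqrt{g + 4} = \sqrt{4 + g}$)
$h = 3362 + \sqrt{14}$ ($h = 82 \cdot 41 + \sqrt{4 + 10} = 3362 + \sqrt{14} \approx 3365.7$)
$u = 3362 + \sqrt{14} \approx 3365.7$
$u - T^{3}{\left(-2,6 \right)} = \left(3362 + \sqrt{14}\right) - \left(- \frac{5}{6}\right)^{3} = \left(3362 + \sqrt{14}\right) - - \frac{125}{216} = \left(3362 + \sqrt{14}\right) + \frac{125}{216} = \frac{726317}{216} + \sqrt{14}$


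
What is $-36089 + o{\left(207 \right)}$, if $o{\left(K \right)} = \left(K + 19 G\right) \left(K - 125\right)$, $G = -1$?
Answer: $-20673$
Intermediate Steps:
$o{\left(K \right)} = \left(-125 + K\right) \left(-19 + K\right)$ ($o{\left(K \right)} = \left(K + 19 \left(-1\right)\right) \left(K - 125\right) = \left(K - 19\right) \left(-125 + K\right) = \left(-19 + K\right) \left(-125 + K\right) = \left(-125 + K\right) \left(-19 + K\right)$)
$-36089 + o{\left(207 \right)} = -36089 + \left(2375 + 207^{2} - 29808\right) = -36089 + \left(2375 + 42849 - 29808\right) = -36089 + 15416 = -20673$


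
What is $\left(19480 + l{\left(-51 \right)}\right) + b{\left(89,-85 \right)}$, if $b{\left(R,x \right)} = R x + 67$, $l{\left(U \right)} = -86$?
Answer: $11896$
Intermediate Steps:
$b{\left(R,x \right)} = 67 + R x$
$\left(19480 + l{\left(-51 \right)}\right) + b{\left(89,-85 \right)} = \left(19480 - 86\right) + \left(67 + 89 \left(-85\right)\right) = 19394 + \left(67 - 7565\right) = 19394 - 7498 = 11896$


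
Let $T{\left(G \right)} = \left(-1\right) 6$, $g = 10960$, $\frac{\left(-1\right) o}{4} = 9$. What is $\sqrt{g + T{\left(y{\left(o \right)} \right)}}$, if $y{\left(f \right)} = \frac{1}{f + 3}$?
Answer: $\sqrt{10954} \approx 104.66$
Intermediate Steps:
$o = -36$ ($o = \left(-4\right) 9 = -36$)
$y{\left(f \right)} = \frac{1}{3 + f}$
$T{\left(G \right)} = -6$
$\sqrt{g + T{\left(y{\left(o \right)} \right)}} = \sqrt{10960 - 6} = \sqrt{10954}$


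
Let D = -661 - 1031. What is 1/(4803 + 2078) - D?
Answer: 11642653/6881 ≈ 1692.0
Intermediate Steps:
D = -1692
1/(4803 + 2078) - D = 1/(4803 + 2078) - 1*(-1692) = 1/6881 + 1692 = 11642653/6881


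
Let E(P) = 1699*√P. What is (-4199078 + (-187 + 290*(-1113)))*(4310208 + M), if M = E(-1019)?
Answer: -19490911433280 - 7682937465*I*√1019 ≈ -1.9491e+13 - 2.4525e+11*I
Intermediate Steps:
M = 1699*I*√1019 (M = 1699*√(-1019) = 1699*(I*√1019) = 1699*I*√1019 ≈ 54235.0*I)
(-4199078 + (-187 + 290*(-1113)))*(4310208 + M) = (-4199078 + (-187 + 290*(-1113)))*(4310208 + 1699*I*√1019) = (-4199078 + (-187 - 322770))*(4310208 + 1699*I*√1019) = (-4199078 - 322957)*(4310208 + 1699*I*√1019) = -4522035*(4310208 + 1699*I*√1019) = -19490911433280 - 7682937465*I*√1019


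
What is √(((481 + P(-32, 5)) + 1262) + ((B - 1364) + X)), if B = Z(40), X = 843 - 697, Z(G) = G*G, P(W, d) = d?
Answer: √2130 ≈ 46.152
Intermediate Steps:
Z(G) = G²
X = 146
B = 1600 (B = 40² = 1600)
√(((481 + P(-32, 5)) + 1262) + ((B - 1364) + X)) = √(((481 + 5) + 1262) + ((1600 - 1364) + 146)) = √((486 + 1262) + (236 + 146)) = √(1748 + 382) = √2130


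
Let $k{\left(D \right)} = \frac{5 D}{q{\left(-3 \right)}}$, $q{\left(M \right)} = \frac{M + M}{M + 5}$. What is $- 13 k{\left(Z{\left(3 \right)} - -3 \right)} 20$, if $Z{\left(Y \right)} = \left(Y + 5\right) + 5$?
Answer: $\frac{20800}{3} \approx 6933.3$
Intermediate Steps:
$Z{\left(Y \right)} = 10 + Y$ ($Z{\left(Y \right)} = \left(5 + Y\right) + 5 = 10 + Y$)
$q{\left(M \right)} = \frac{2 M}{5 + M}$
$k{\left(D \right)} = - \frac{5 D}{3}$ ($k{\left(D \right)} = \frac{5 D}{2 \left(-3\right) \frac{1}{5 - 3}} = \frac{5 D}{2 \left(-3\right) \frac{1}{2}} = \frac{5 D}{-3} = 5 D \left(- \frac{1}{3}\right) = - \frac{5 D}{3}$)
$- 13 k{\left(Z{\left(3 \right)} - -3 \right)} 20 = - 13 \left(- \frac{5 \left(\left(10 + 3\right) - -3\right)}{3}\right) 20 = - 13 \left(- \frac{5 \left(13 + 3\right)}{3}\right) 20 = - 13 \left(\left(- \frac{5}{3}\right) 16\right) 20 = \left(-13\right) \left(- \frac{80}{3}\right) 20 = \frac{1040}{3} \cdot 20 = \frac{20800}{3}$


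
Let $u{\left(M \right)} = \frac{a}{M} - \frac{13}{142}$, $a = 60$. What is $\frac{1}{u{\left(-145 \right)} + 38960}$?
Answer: $\frac{4118}{160435199} \approx 2.5668 \cdot 10^{-5}$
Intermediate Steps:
$u{\left(M \right)} = - \frac{13}{142} + \frac{60}{M}$ ($u{\left(M \right)} = \frac{60}{M} - \frac{13}{142} = - \frac{13}{142} + \frac{60}{M}$)
$\frac{1}{u{\left(-145 \right)} + 38960} = \frac{1}{\left(- \frac{13}{142} + \frac{60}{-145}\right) + 38960} = \frac{1}{\left(- \frac{13}{142} + 60 \left(- \frac{1}{145}\right)\right) + 38960} = \frac{1}{\left(- \frac{13}{142} - \frac{12}{29}\right) + 38960} = \frac{1}{- \frac{2081}{4118} + 38960} = \frac{1}{\frac{160435199}{4118}} = \frac{4118}{160435199}$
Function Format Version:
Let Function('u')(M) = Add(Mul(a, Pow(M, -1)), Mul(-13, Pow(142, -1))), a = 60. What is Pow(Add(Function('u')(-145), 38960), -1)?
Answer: Rational(4118, 160435199) ≈ 2.5668e-5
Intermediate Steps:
Function('u')(M) = Add(Rational(-13, 142), Mul(60, Pow(M, -1))) (Function('u')(M) = Add(Mul(60, Pow(M, -1)), Mul(-13, Pow(142, -1))) = Add(Mul(60, Pow(M, -1)), Mul(-13, Rational(1, 142))) = Add(Mul(60, Pow(M, -1)), Rational(-13, 142)) = Add(Rational(-13, 142), Mul(60, Pow(M, -1))))
Pow(Add(Function('u')(-145), 38960), -1) = Pow(Add(Add(Rational(-13, 142), Mul(60, Pow(-145, -1))), 38960), -1) = Pow(Add(Add(Rational(-13, 142), Mul(60, Rational(-1, 145))), 38960), -1) = Pow(Add(Add(Rational(-13, 142), Rational(-12, 29)), 38960), -1) = Pow(Add(Rational(-2081, 4118), 38960), -1) = Pow(Rational(160435199, 4118), -1) = Rational(4118, 160435199)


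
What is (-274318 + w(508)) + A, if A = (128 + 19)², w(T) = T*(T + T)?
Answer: 263419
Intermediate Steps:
w(T) = 2*T² (w(T) = T*(2*T) = 2*T²)
A = 21609 (A = 147² = 21609)
(-274318 + w(508)) + A = (-274318 + 2*508²) + 21609 = (-274318 + 2*258064) + 21609 = (-274318 + 516128) + 21609 = 241810 + 21609 = 263419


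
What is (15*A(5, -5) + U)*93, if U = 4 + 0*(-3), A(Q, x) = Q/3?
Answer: 2697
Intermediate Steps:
A(Q, x) = Q/3 (A(Q, x) = Q*(⅓) = Q/3)
U = 4 (U = 4 + 0 = 4)
(15*A(5, -5) + U)*93 = (15*((⅓)*5) + 4)*93 = (15*(5/3) + 4)*93 = (25 + 4)*93 = 29*93 = 2697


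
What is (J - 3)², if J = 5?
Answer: 4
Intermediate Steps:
(J - 3)² = (5 - 3)² = 2² = 4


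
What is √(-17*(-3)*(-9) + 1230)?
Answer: √771 ≈ 27.767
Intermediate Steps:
√(-17*(-3)*(-9) + 1230) = √(51*(-9) + 1230) = √(-459 + 1230) = √771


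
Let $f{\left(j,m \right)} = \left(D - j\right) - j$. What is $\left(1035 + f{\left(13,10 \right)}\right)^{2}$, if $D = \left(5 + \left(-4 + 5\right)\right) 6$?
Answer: $1092025$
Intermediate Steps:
$D = 36$ ($D = \left(5 + 1\right) 6 = 6 \cdot 6 = 36$)
$f{\left(j,m \right)} = 36 - 2 j$ ($f{\left(j,m \right)} = \left(36 - j\right) - j = 36 - 2 j$)
$\left(1035 + f{\left(13,10 \right)}\right)^{2} = \left(1035 + \left(36 - 26\right)\right)^{2} = \left(1035 + 10\right)^{2} = 1045^{2} = 1092025$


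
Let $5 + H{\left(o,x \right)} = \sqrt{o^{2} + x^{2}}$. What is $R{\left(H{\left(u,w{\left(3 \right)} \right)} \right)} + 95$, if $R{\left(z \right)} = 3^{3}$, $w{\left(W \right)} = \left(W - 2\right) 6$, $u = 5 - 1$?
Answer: $122$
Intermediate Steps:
$u = 4$ ($u = 5 - 1 = 4$)
$w{\left(W \right)} = -12 + 6 W$ ($w{\left(W \right)} = \left(-2 + W\right) 6 = -12 + 6 W$)
$H{\left(o,x \right)} = -5 + \sqrt{o^{2} + x^{2}}$
$R{\left(z \right)} = 27$
$R{\left(H{\left(u,w{\left(3 \right)} \right)} \right)} + 95 = 27 + 95 = 122$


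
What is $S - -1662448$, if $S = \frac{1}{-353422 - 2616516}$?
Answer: $\frac{4937367488223}{2969938} \approx 1.6624 \cdot 10^{6}$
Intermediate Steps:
$S = - \frac{1}{2969938}$ ($S = \frac{1}{-2969938} = - \frac{1}{2969938} \approx -3.3671 \cdot 10^{-7}$)
$S - -1662448 = - \frac{1}{2969938} - -1662448 = - \frac{1}{2969938} + 1662448 = \frac{4937367488223}{2969938}$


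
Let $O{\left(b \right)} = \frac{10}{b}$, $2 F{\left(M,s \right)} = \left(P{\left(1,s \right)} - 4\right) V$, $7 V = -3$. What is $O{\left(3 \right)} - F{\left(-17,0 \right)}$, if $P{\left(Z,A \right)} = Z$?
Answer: $\frac{113}{42} \approx 2.6905$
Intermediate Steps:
$V = - \frac{3}{7}$ ($V = \frac{1}{7} \left(-3\right) = - \frac{3}{7} \approx -0.42857$)
$F{\left(M,s \right)} = \frac{9}{14}$ ($F{\left(M,s \right)} = \frac{\left(1 - 4\right) \left(- \frac{3}{7}\right)}{2} = \frac{\left(-3\right) \left(- \frac{3}{7}\right)}{2} = \frac{1}{2} \cdot \frac{9}{7} = \frac{9}{14}$)
$O{\left(3 \right)} - F{\left(-17,0 \right)} = \frac{10}{3} - \frac{9}{14} = \frac{113}{42}$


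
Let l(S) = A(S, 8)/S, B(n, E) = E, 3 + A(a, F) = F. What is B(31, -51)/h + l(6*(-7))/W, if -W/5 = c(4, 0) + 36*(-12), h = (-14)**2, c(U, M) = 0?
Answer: -33055/127008 ≈ -0.26026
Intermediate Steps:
A(a, F) = -3 + F
h = 196
l(S) = 5/S (l(S) = (-3 + 8)/S = 5/S)
W = 2160 (W = -5*(0 + 36*(-12)) = -5*(0 - 432) = -5*(-432) = 2160)
B(31, -51)/h + l(6*(-7))/W = -51/196 + (5/((6*(-7))))/2160 = -51*1/196 + (5/(-42))*(1/2160) = -51/196 + (5*(-1/42))*(1/2160) = -51/196 - 5/42*1/2160 = -51/196 - 1/18144 = -33055/127008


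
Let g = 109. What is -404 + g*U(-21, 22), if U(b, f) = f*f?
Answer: 52352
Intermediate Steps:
U(b, f) = f**2
-404 + g*U(-21, 22) = -404 + 109*22**2 = -404 + 109*484 = -404 + 52756 = 52352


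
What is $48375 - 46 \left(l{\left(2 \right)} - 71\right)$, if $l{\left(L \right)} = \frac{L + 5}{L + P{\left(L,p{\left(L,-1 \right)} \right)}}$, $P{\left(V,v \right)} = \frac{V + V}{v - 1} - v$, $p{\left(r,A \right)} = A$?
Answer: $51319$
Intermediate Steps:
$P{\left(V,v \right)} = - v + \frac{2 V}{-1 + v}$ ($P{\left(V,v \right)} = \frac{2 V}{-1 + v} - v = - v + \frac{2 V}{-1 + v}$)
$l{\left(L \right)} = 5 + L$ ($l{\left(L \right)} = \frac{L + 5}{L + \frac{-1 - \left(-1\right)^{2} + 2 L}{-1 - 1}} = \frac{5 + L}{L + \frac{-1 - 1 + 2 L}{-2}} = \frac{5 + L}{L - \frac{-1 - 1 + 2 L}{2}} = \frac{5 + L}{L - \frac{-2 + 2 L}{2}} = \frac{5 + L}{L - \left(-1 + L\right)} = \frac{5 + L}{1} = \left(5 + L\right) 1 = 5 + L$)
$48375 - 46 \left(l{\left(2 \right)} - 71\right) = 48375 - 46 \left(\left(5 + 2\right) - 71\right) = 48375 - 46 \left(7 - 71\right) = 48375 - -2944 = 48375 + 2944 = 51319$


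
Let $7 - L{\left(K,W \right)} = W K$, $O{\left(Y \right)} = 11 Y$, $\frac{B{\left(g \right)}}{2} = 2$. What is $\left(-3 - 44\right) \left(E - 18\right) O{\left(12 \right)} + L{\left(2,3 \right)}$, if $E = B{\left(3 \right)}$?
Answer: $86857$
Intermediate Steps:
$B{\left(g \right)} = 4$ ($B{\left(g \right)} = 2 \cdot 2 = 4$)
$L{\left(K,W \right)} = 7 - K W$ ($L{\left(K,W \right)} = 7 - W K = 7 - K W$)
$E = 4$
$\left(-3 - 44\right) \left(E - 18\right) O{\left(12 \right)} + L{\left(2,3 \right)} = \left(-3 - 44\right) \left(4 - 18\right) 11 \cdot 12 + \left(7 - 2 \cdot 3\right) = - 47 \left(4 + \left(-34 + 16\right)\right) 132 + \left(7 - 6\right) = - 47 \left(4 - 18\right) 132 + 1 = \left(-47\right) \left(-14\right) 132 + 1 = 658 \cdot 132 + 1 = 86856 + 1 = 86857$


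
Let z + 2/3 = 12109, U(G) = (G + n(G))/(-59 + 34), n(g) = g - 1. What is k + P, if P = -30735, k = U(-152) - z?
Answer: -642467/15 ≈ -42831.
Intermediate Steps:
n(g) = -1 + g
U(G) = 1/25 - 2*G/25 (U(G) = (G + (-1 + G))/(-59 + 34) = (-1 + 2*G)/(-25) = (-1 + 2*G)*(-1/25) = 1/25 - 2*G/25)
z = 36325/3 (z = -⅔ + 12109 = 36325/3 ≈ 12108.)
k = -181442/15 (k = (1/25 - 2/25*(-152)) - 1*36325/3 = (1/25 + 304/25) - 36325/3 = 61/5 - 36325/3 = -181442/15 ≈ -12096.)
k + P = -181442/15 - 30735 = -642467/15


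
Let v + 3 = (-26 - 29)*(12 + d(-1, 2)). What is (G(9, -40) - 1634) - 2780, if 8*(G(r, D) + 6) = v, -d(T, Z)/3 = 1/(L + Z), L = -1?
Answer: -17929/4 ≈ -4482.3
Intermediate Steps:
d(T, Z) = -3/(-1 + Z)
v = -498 (v = -3 + (-26 - 29)*(12 - 3/(-1 + 2)) = -3 - 55*(12 - 3/1) = -3 - 55*(12 - 3*1) = -3 - 55*(12 - 3) = -3 - 55*9 = -3 - 495 = -498)
G(r, D) = -273/4 (G(r, D) = -6 + (⅛)*(-498) = -6 - 249/4 = -273/4)
(G(9, -40) - 1634) - 2780 = (-273/4 - 1634) - 2780 = -6809/4 - 2780 = -17929/4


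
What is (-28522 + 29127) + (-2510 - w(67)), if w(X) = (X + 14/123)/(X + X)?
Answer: -31406465/16482 ≈ -1905.5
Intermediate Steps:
w(X) = (14/123 + X)/(2*X) (w(X) = (X + 14*(1/123))/((2*X)) = (X + 14/123)*(1/(2*X)) = (14/123 + X)*(1/(2*X)) = (14/123 + X)/(2*X))
(-28522 + 29127) + (-2510 - w(67)) = (-28522 + 29127) + (-2510 - (14 + 123*67)/(246*67)) = 605 + (-2510 - (14 + 8241)/(246*67)) = 605 + (-2510 - 8255/(246*67)) = 605 + (-2510 - 1*8255/16482) = 605 + (-2510 - 8255/16482) = 605 - 41378075/16482 = -31406465/16482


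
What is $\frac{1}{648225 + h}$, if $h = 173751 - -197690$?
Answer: $\frac{1}{1019666} \approx 9.8071 \cdot 10^{-7}$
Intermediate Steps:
$h = 371441$ ($h = 173751 + 197690 = 371441$)
$\frac{1}{648225 + h} = \frac{1}{648225 + 371441} = \frac{1}{1019666}$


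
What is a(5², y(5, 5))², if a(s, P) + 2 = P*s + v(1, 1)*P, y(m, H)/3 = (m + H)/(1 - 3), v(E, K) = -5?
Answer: 91204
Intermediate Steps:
y(m, H) = -3*H/2 - 3*m/2 (y(m, H) = 3*((m + H)/(1 - 3)) = 3*((H + m)/(-2)) = 3*((H + m)*(-½)) = 3*(-H/2 - m/2) = -3*H/2 - 3*m/2)
a(s, P) = -2 - 5*P + P*s (a(s, P) = -2 + (P*s - 5*P) = -2 + (-5*P + P*s) = -2 - 5*P + P*s)
a(5², y(5, 5))² = (-2 - 5*(-3/2*5 - 3/2*5) + (-3/2*5 - 3/2*5)*5²)² = (-2 - 5*(-15/2 - 15/2) + (-15/2 - 15/2)*25)² = (-2 - 5*(-15) - 15*25)² = (-2 + 75 - 375)² = (-302)² = 91204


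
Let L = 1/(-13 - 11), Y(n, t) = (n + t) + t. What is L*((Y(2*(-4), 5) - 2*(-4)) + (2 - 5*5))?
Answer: 13/24 ≈ 0.54167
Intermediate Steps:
Y(n, t) = n + 2*t
L = -1/24 (L = 1/(-24) = -1/24 ≈ -0.041667)
L*((Y(2*(-4), 5) - 2*(-4)) + (2 - 5*5)) = -(((2*(-4) + 2*5) - 2*(-4)) + (2 - 5*5))/24 = -(((-8 + 10) + 8) + (2 - 25))/24 = -((2 + 8) - 23)/24 = -(10 - 23)/24 = -1/24*(-13) = 13/24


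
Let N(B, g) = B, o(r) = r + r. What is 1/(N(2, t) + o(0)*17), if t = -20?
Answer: ½ ≈ 0.50000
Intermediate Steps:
o(r) = 2*r
1/(N(2, t) + o(0)*17) = 1/(2 + (2*0)*17) = 1/(2 + 0*17) = 1/(2 + 0) = 1/2 = ½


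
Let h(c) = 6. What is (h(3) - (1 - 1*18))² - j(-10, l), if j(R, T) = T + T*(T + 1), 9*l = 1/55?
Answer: 129617234/245025 ≈ 529.00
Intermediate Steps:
l = 1/495 (l = (⅑)/55 = (⅑)*(1/55) = 1/495 ≈ 0.0020202)
j(R, T) = T + T*(1 + T)
(h(3) - (1 - 1*18))² - j(-10, l) = (6 - (1 - 1*18))² - (2 + 1/495)/495 = (6 - (1 - 18))² - 991/(495*495) = (6 - 1*(-17))² - 1*991/245025 = (6 + 17)² - 991/245025 = 23² - 991/245025 = 529 - 991/245025 = 129617234/245025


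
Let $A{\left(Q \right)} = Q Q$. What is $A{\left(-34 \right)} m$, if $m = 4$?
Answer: $4624$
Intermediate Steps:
$A{\left(Q \right)} = Q^{2}$
$A{\left(-34 \right)} m = \left(-34\right)^{2} \cdot 4 = 1156 \cdot 4 = 4624$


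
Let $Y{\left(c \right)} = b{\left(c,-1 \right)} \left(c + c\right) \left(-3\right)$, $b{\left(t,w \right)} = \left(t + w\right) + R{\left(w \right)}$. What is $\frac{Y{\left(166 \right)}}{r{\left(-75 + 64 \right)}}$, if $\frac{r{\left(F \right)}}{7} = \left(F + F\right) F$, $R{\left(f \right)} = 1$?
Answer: $- \frac{82668}{847} \approx -97.601$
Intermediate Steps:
$r{\left(F \right)} = 14 F^{2}$ ($r{\left(F \right)} = 7 \left(F + F\right) F = 7 \cdot 2 F F = 7 \cdot 2 F^{2} = 14 F^{2}$)
$b{\left(t,w \right)} = 1 + t + w$ ($b{\left(t,w \right)} = \left(t + w\right) + 1 = 1 + t + w$)
$Y{\left(c \right)} = - 6 c^{2}$ ($Y{\left(c \right)} = \left(1 + c - 1\right) \left(c + c\right) \left(-3\right) = c 2 c \left(-3\right) = 2 c^{2} \left(-3\right) = - 6 c^{2}$)
$\frac{Y{\left(166 \right)}}{r{\left(-75 + 64 \right)}} = \frac{\left(-6\right) 166^{2}}{14 \left(-75 + 64\right)^{2}} = \frac{\left(-6\right) 27556}{14 \left(-11\right)^{2}} = - \frac{165336}{14 \cdot 121} = - \frac{165336}{1694} = \left(-165336\right) \frac{1}{1694} = - \frac{82668}{847}$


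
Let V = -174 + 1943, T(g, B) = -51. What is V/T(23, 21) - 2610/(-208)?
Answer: -117421/5304 ≈ -22.138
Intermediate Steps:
V = 1769
V/T(23, 21) - 2610/(-208) = 1769/(-51) - 2610/(-208) = 1769*(-1/51) - 2610*(-1/208) = -1769/51 + 1305/104 = -117421/5304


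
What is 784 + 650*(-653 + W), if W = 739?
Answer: 56684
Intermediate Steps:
784 + 650*(-653 + W) = 784 + 650*(-653 + 739) = 784 + 650*86 = 784 + 55900 = 56684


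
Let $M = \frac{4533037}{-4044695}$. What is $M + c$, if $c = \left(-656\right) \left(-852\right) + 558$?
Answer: $\frac{42695867521}{76315} \approx 5.5947 \cdot 10^{5}$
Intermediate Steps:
$c = 559470$ ($c = 558912 + 558 = 559470$)
$M = - \frac{85529}{76315}$ ($M = 4533037 \left(- \frac{1}{4044695}\right) = - \frac{85529}{76315} \approx -1.1207$)
$M + c = - \frac{85529}{76315} + 559470 = \frac{42695867521}{76315}$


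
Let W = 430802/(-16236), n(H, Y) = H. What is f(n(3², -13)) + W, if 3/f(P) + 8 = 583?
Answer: -123831221/4667850 ≈ -26.529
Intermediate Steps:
W = -215401/8118 (W = 430802*(-1/16236) = -215401/8118 ≈ -26.534)
f(P) = 3/575 (f(P) = 3/(-8 + 583) = 3/575)
f(n(3², -13)) + W = 3/575 - 215401/8118 = -123831221/4667850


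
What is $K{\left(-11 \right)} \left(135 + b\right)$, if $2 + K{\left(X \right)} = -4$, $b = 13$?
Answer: $-888$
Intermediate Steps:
$K{\left(X \right)} = -6$ ($K{\left(X \right)} = -2 - 4 = -6$)
$K{\left(-11 \right)} \left(135 + b\right) = - 6 \left(135 + 13\right) = \left(-6\right) 148 = -888$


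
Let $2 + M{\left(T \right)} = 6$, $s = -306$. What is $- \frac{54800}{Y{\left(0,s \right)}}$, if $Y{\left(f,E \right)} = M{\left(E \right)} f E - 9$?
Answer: $\frac{54800}{9} \approx 6088.9$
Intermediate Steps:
$M{\left(T \right)} = 4$ ($M{\left(T \right)} = -2 + 6 = 4$)
$Y{\left(f,E \right)} = -9 + 4 E f$ ($Y{\left(f,E \right)} = 4 f E - 9 = 4 E f - 9 = -9 + 4 E f$)
$- \frac{54800}{Y{\left(0,s \right)}} = - \frac{54800}{-9 + 4 \left(-306\right) 0} = - \frac{54800}{-9 + 0} = - \frac{54800}{-9} = \left(-54800\right) \left(- \frac{1}{9}\right) = \frac{54800}{9}$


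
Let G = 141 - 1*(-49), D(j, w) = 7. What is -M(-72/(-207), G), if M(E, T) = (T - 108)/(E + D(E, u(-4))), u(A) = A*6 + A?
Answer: -1886/169 ≈ -11.160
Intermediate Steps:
u(A) = 7*A (u(A) = 6*A + A = 7*A)
G = 190 (G = 141 + 49 = 190)
M(E, T) = (-108 + T)/(7 + E) (M(E, T) = (T - 108)/(E + 7) = (-108 + T)/(7 + E))
-M(-72/(-207), G) = -(-108 + 190)/(7 - 72/(-207)) = -82/(7 - 72*(-1/207)) = -82/(7 + 8/23) = -82/169/23 = -23*82/169 = -1*1886/169 = -1886/169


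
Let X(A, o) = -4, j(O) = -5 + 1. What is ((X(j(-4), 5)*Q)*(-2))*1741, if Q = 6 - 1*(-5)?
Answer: 153208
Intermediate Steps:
j(O) = -4
Q = 11 (Q = 6 + 5 = 11)
((X(j(-4), 5)*Q)*(-2))*1741 = (-4*11*(-2))*1741 = -44*(-2)*1741 = 88*1741 = 153208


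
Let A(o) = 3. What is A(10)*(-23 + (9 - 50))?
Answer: -192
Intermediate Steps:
A(10)*(-23 + (9 - 50)) = 3*(-23 + (9 - 50)) = 3*(-23 - 41) = 3*(-64) = -192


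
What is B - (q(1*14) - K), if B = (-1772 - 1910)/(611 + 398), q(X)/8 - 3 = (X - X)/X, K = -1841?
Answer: -1885467/1009 ≈ -1868.6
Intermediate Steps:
q(X) = 24 (q(X) = 24 + 8*((X - X)/X) = 24 + 8*(0/X) = 24 + 8*0 = 24 + 0 = 24)
B = -3682/1009 ≈ -3.6492
B - (q(1*14) - K) = -3682/1009 - (24 - 1*(-1841)) = -3682/1009 - (24 + 1841) = -3682/1009 - 1*1865 = -3682/1009 - 1865 = -1885467/1009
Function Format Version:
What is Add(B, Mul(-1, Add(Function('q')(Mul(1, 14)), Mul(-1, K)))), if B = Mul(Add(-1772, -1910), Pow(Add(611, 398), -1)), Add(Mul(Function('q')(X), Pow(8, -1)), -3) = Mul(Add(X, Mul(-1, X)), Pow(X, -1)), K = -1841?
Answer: Rational(-1885467, 1009) ≈ -1868.6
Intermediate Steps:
Function('q')(X) = 24 (Function('q')(X) = Add(24, Mul(8, Mul(Add(X, Mul(-1, X)), Pow(X, -1)))) = Add(24, Mul(8, Mul(0, Pow(X, -1)))) = Add(24, Mul(8, 0)) = Add(24, 0) = 24)
B = Rational(-3682, 1009) (B = Mul(-3682, Pow(1009, -1)) = Mul(-3682, Rational(1, 1009)) = Rational(-3682, 1009) ≈ -3.6492)
Add(B, Mul(-1, Add(Function('q')(Mul(1, 14)), Mul(-1, K)))) = Add(Rational(-3682, 1009), Mul(-1, Add(24, Mul(-1, -1841)))) = Add(Rational(-3682, 1009), Mul(-1, Add(24, 1841))) = Add(Rational(-3682, 1009), Mul(-1, 1865)) = Add(Rational(-3682, 1009), -1865) = Rational(-1885467, 1009)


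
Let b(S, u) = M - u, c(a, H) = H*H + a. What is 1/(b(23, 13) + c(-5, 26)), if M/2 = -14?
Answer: 1/630 ≈ 0.0015873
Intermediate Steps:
M = -28 (M = 2*(-14) = -28)
c(a, H) = a + H**2 (c(a, H) = H**2 + a = a + H**2)
b(S, u) = -28 - u
1/(b(23, 13) + c(-5, 26)) = 1/((-28 - 1*13) + (-5 + 26**2)) = 1/((-28 - 13) + (-5 + 676)) = 1/(-41 + 671) = 1/630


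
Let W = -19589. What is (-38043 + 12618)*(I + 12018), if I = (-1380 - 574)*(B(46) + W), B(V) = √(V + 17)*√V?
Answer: -973495892700 + 149041350*√322 ≈ -9.7082e+11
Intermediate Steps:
B(V) = √V*√(17 + V) (B(V) = √(17 + V)*√V = √V*√(17 + V))
I = 38276906 - 5862*√322 (I = (-1380 - 574)*(√46*√(17 + 46) - 19589) = -1954*(√46*√63 - 19589) = -1954*(√46*(3*√7) - 19589) = -1954*(3*√322 - 19589) = -1954*(-19589 + 3*√322) = 38276906 - 5862*√322 ≈ 3.8172e+7)
(-38043 + 12618)*(I + 12018) = (-38043 + 12618)*((38276906 - 5862*√322) + 12018) = -25425*(38288924 - 5862*√322) = -973495892700 + 149041350*√322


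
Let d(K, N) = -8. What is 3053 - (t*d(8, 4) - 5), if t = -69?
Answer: 2506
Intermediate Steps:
3053 - (t*d(8, 4) - 5) = 3053 - (-69*(-8) - 5) = 3053 - (552 - 5) = 3053 - 1*547 = 3053 - 547 = 2506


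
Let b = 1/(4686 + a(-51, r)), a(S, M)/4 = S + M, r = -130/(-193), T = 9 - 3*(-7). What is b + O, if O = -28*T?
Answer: -727058447/865546 ≈ -840.00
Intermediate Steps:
T = 30 (T = 9 + 21 = 30)
r = 130/193 (r = -130*(-1/193) = 130/193 ≈ 0.67358)
a(S, M) = 4*M + 4*S (a(S, M) = 4*(S + M) = 4*(M + S) = 4*M + 4*S)
b = 193/865546 (b = 1/(4686 + (4*(130/193) + 4*(-51))) = 1/(4686 + (520/193 - 204)) = 1/(4686 - 38852/193) = 1/(865546/193) = 193/865546 ≈ 0.00022298)
O = -840 (O = -28*30 = -840)
b + O = 193/865546 - 840 = -727058447/865546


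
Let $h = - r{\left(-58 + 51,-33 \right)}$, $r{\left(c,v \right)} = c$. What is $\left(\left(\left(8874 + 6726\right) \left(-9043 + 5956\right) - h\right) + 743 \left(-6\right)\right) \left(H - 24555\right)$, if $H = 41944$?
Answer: $-837483192685$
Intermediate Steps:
$h = 7$ ($h = - (-58 + 51) = \left(-1\right) \left(-7\right) = 7$)
$\left(\left(\left(8874 + 6726\right) \left(-9043 + 5956\right) - h\right) + 743 \left(-6\right)\right) \left(H - 24555\right) = \left(\left(\left(8874 + 6726\right) \left(-9043 + 5956\right) - 7\right) + 743 \left(-6\right)\right) \left(41944 - 24555\right) = \left(\left(15600 \left(-3087\right) - 7\right) - 4458\right) 17389 = \left(\left(-48157200 - 7\right) - 4458\right) 17389 = \left(-48157207 - 4458\right) 17389 = \left(-48161665\right) 17389 = -837483192685$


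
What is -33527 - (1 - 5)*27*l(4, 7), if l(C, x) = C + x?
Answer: -32339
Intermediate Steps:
-33527 - (1 - 5)*27*l(4, 7) = -33527 - (1 - 5)*27*(4 + 7) = -33527 - (-4*27)*11 = -33527 - (-108)*11 = -33527 - 1*(-1188) = -33527 + 1188 = -32339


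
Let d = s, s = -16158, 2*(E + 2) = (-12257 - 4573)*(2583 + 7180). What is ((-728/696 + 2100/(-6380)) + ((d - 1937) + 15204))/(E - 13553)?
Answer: 2768003/78635924400 ≈ 3.5200e-5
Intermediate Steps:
E = -82155647 (E = -2 + ((-12257 - 4573)*(2583 + 7180))/2 = -2 + (-16830*9763)/2 = -2 + (½)*(-164311290) = -2 - 82155645 = -82155647)
d = -16158
((-728/696 + 2100/(-6380)) + ((d - 1937) + 15204))/(E - 13553) = ((-728/696 + 2100/(-6380)) + ((-16158 - 1937) + 15204))/(-82155647 - 13553) = ((-728*1/696 + 2100*(-1/6380)) + (-18095 + 15204))/(-82169200) = ((-91/87 - 105/319) - 2891)*(-1/82169200) = (-1316/957 - 2891)*(-1/82169200) = -2768003/957*(-1/82169200) = 2768003/78635924400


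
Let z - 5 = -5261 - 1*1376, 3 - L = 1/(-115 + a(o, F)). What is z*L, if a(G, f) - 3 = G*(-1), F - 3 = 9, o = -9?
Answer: -2055920/103 ≈ -19960.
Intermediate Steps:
F = 12 (F = 3 + 9 = 12)
a(G, f) = 3 - G (a(G, f) = 3 + G*(-1) = 3 - G)
L = 310/103 (L = 3 - 1/(-115 + (3 - 1*(-9))) = 3 - 1/(-115 + (3 + 9)) = 3 - 1/(-115 + 12) = 3 - 1/(-103) = 3 - 1*(-1/103) = 3 + 1/103 = 310/103 ≈ 3.0097)
z = -6632 (z = 5 + (-5261 - 1*1376) = 5 + (-5261 - 1376) = 5 - 6637 = -6632)
z*L = -6632*310/103 = -2055920/103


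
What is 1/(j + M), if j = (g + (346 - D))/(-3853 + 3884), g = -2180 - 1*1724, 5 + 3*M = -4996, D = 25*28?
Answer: -31/55935 ≈ -0.00055422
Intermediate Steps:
D = 700
M = -1667 (M = -5/3 + (⅓)*(-4996) = -5/3 - 4996/3 = -1667)
g = -3904 (g = -2180 - 1724 = -3904)
j = -4258/31 (j = (-3904 + (346 - 1*700))/(-3853 + 3884) = (-3904 + (346 - 700))/31 = (-3904 - 354)*(1/31) = -4258*1/31 = -4258/31 ≈ -137.35)
1/(j + M) = 1/(-4258/31 - 1667) = 1/(-55935/31) = -31/55935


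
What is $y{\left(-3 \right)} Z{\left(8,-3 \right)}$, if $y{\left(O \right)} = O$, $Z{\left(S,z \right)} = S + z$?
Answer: $-15$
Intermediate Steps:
$y{\left(-3 \right)} Z{\left(8,-3 \right)} = - 3 \left(8 - 3\right) = \left(-3\right) 5 = -15$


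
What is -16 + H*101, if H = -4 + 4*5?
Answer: 1600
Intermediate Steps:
H = 16 (H = -4 + 20 = 16)
-16 + H*101 = -16 + 16*101 = -16 + 1616 = 1600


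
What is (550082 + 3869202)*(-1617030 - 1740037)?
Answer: -14835832480028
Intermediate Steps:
(550082 + 3869202)*(-1617030 - 1740037) = 4419284*(-3357067) = -14835832480028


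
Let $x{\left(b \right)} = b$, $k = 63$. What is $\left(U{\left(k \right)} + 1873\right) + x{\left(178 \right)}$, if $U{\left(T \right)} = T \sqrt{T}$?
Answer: $2051 + 189 \sqrt{7} \approx 2551.0$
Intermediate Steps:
$U{\left(T \right)} = T^{\frac{3}{2}}$
$\left(U{\left(k \right)} + 1873\right) + x{\left(178 \right)} = \left(63^{\frac{3}{2}} + 1873\right) + 178 = \left(189 \sqrt{7} + 1873\right) + 178 = \left(1873 + 189 \sqrt{7}\right) + 178 = 2051 + 189 \sqrt{7}$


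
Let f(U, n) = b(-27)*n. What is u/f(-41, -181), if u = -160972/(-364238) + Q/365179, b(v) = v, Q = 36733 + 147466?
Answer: 8991133525/46430712804141 ≈ 0.00019365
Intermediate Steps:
Q = 184199
f(U, n) = -27*n
u = 8991133525/9500862043 (u = -160972/(-364238) + 184199/365179 = -160972*(-1/364238) + 184199*(1/365179) = 11498/26017 + 184199/365179 = 8991133525/9500862043 ≈ 0.94635)
u/f(-41, -181) = 8991133525/(9500862043*((-27*(-181)))) = (8991133525/9500862043)/4887 = (8991133525/9500862043)*(1/4887) = 8991133525/46430712804141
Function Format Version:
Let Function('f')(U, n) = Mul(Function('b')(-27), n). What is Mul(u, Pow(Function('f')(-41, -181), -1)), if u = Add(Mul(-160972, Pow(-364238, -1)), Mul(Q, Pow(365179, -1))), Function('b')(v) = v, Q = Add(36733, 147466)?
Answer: Rational(8991133525, 46430712804141) ≈ 0.00019365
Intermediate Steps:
Q = 184199
Function('f')(U, n) = Mul(-27, n)
u = Rational(8991133525, 9500862043) (u = Add(Mul(-160972, Pow(-364238, -1)), Mul(184199, Pow(365179, -1))) = Add(Mul(-160972, Rational(-1, 364238)), Mul(184199, Rational(1, 365179))) = Add(Rational(11498, 26017), Rational(184199, 365179)) = Rational(8991133525, 9500862043) ≈ 0.94635)
Mul(u, Pow(Function('f')(-41, -181), -1)) = Mul(Rational(8991133525, 9500862043), Pow(Mul(-27, -181), -1)) = Mul(Rational(8991133525, 9500862043), Pow(4887, -1)) = Mul(Rational(8991133525, 9500862043), Rational(1, 4887)) = Rational(8991133525, 46430712804141)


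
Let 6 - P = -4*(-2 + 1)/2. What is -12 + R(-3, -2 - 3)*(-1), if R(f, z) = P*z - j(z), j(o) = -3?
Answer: 5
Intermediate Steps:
P = 4 (P = 6 - (-4)*(-2 + 1)/2 = 6 - (-4)*(-1*½) = 6 - (-4)*(-1)/2 = 6 - 1*2 = 6 - 2 = 4)
R(f, z) = 3 + 4*z (R(f, z) = 4*z - 1*(-3) = 4*z + 3 = 3 + 4*z)
-12 + R(-3, -2 - 3)*(-1) = -12 + (3 + 4*(-2 - 3))*(-1) = -12 + (3 + 4*(-5))*(-1) = -12 + (3 - 20)*(-1) = -12 - 17*(-1) = -12 + 17 = 5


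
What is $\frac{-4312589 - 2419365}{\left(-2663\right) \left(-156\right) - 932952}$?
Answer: $\frac{3365977}{258762} \approx 13.008$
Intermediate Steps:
$\frac{-4312589 - 2419365}{\left(-2663\right) \left(-156\right) - 932952} = - \frac{6731954}{415428 - 932952} = - \frac{6731954}{-517524} = \left(-6731954\right) \left(- \frac{1}{517524}\right) = \frac{3365977}{258762}$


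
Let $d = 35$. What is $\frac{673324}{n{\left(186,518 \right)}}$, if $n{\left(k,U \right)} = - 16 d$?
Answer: $- \frac{168331}{140} \approx -1202.4$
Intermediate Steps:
$n{\left(k,U \right)} = -560$ ($n{\left(k,U \right)} = \left(-16\right) 35 = -560$)
$\frac{673324}{n{\left(186,518 \right)}} = \frac{673324}{-560} = 673324 \left(- \frac{1}{560}\right) = - \frac{168331}{140}$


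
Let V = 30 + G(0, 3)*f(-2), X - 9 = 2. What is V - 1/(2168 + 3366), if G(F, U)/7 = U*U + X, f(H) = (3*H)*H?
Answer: 9463139/5534 ≈ 1710.0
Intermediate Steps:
X = 11 (X = 9 + 2 = 11)
f(H) = 3*H**2
G(F, U) = 77 + 7*U**2 (G(F, U) = 7*(U*U + 11) = 7*(U**2 + 11) = 7*(11 + U**2) = 77 + 7*U**2)
V = 1710 (V = 30 + (77 + 7*3**2)*(3*(-2)**2) = 30 + (77 + 7*9)*(3*4) = 30 + (77 + 63)*12 = 30 + 140*12 = 30 + 1680 = 1710)
V - 1/(2168 + 3366) = 1710 - 1/(2168 + 3366) = 1710 - 1/5534 = 9463139/5534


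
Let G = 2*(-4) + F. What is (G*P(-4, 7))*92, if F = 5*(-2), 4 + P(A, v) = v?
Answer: -4968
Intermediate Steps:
P(A, v) = -4 + v
F = -10
G = -18 (G = 2*(-4) - 10 = -8 - 10 = -18)
(G*P(-4, 7))*92 = -18*(-4 + 7)*92 = -18*3*92 = -54*92 = -4968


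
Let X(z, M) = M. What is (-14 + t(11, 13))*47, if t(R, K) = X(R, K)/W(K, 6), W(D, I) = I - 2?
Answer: -2021/4 ≈ -505.25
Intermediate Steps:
W(D, I) = -2 + I
t(R, K) = K/4 (t(R, K) = K/(-2 + 6) = K/4)
(-14 + t(11, 13))*47 = (-14 + (¼)*13)*47 = (-14 + 13/4)*47 = -43/4*47 = -2021/4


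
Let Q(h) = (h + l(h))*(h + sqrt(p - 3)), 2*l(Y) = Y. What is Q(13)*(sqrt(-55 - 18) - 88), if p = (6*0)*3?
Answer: -39*(13 + I*sqrt(3))*(88 - I*sqrt(73))/2 ≈ -22597.0 - 806.29*I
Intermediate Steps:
p = 0 (p = 0*3 = 0)
l(Y) = Y/2
Q(h) = 3*h*(h + I*sqrt(3))/2 (Q(h) = (h + h/2)*(h + sqrt(0 - 3)) = (3*h/2)*(h + sqrt(-3)) = (3*h/2)*(h + I*sqrt(3)) = 3*h*(h + I*sqrt(3))/2)
Q(13)*(sqrt(-55 - 18) - 88) = ((3/2)*13*(13 + I*sqrt(3)))*(sqrt(-55 - 18) - 88) = (507/2 + 39*I*sqrt(3)/2)*(sqrt(-73) - 88) = (507/2 + 39*I*sqrt(3)/2)*(I*sqrt(73) - 88) = (507/2 + 39*I*sqrt(3)/2)*(-88 + I*sqrt(73)) = (-88 + I*sqrt(73))*(507/2 + 39*I*sqrt(3)/2)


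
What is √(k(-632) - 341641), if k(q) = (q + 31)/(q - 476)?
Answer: I*√104854922679/554 ≈ 584.5*I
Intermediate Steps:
k(q) = (31 + q)/(-476 + q)
√(k(-632) - 341641) = √((31 - 632)/(-476 - 632) - 341641) = √(-601/(-1108) - 341641) = √(-1/1108*(-601) - 341641) = √(601/1108 - 341641) = √(-378537627/1108) = I*√104854922679/554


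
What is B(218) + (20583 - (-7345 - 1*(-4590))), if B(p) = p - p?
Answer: 23338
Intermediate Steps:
B(p) = 0
B(218) + (20583 - (-7345 - 1*(-4590))) = 0 + (20583 - (-7345 - 1*(-4590))) = 0 + (20583 - (-7345 + 4590)) = 0 + (20583 - 1*(-2755)) = 0 + (20583 + 2755) = 0 + 23338 = 23338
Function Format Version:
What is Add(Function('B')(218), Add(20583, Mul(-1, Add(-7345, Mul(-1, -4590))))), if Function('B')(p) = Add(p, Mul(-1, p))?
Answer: 23338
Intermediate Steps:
Function('B')(p) = 0
Add(Function('B')(218), Add(20583, Mul(-1, Add(-7345, Mul(-1, -4590))))) = Add(0, Add(20583, Mul(-1, Add(-7345, Mul(-1, -4590))))) = Add(0, Add(20583, Mul(-1, Add(-7345, 4590)))) = Add(0, Add(20583, Mul(-1, -2755))) = Add(0, Add(20583, 2755)) = Add(0, 23338) = 23338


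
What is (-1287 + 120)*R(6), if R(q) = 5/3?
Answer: -1945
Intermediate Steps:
R(q) = 5/3 (R(q) = 5*(⅓) = 5/3)
(-1287 + 120)*R(6) = (-1287 + 120)*(5/3) = -1167*5/3 = -1945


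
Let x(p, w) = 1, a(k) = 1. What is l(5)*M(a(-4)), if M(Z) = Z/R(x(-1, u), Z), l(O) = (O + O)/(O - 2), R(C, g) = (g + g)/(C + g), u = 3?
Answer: 10/3 ≈ 3.3333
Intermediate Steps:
R(C, g) = 2*g/(C + g) (R(C, g) = (2*g)/(C + g) = 2*g/(C + g))
l(O) = 2*O/(-2 + O) (l(O) = (2*O)/(-2 + O) = 2*O/(-2 + O))
M(Z) = ½ + Z/2 (M(Z) = Z/((2*Z/(1 + Z))) = Z*((1 + Z)/(2*Z)) = ½ + Z/2)
l(5)*M(a(-4)) = (2*5/(-2 + 5))*(½ + (½)*1) = (2*5/3)*(½ + ½) = (2*5*(⅓))*1 = (10/3)*1 = 10/3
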